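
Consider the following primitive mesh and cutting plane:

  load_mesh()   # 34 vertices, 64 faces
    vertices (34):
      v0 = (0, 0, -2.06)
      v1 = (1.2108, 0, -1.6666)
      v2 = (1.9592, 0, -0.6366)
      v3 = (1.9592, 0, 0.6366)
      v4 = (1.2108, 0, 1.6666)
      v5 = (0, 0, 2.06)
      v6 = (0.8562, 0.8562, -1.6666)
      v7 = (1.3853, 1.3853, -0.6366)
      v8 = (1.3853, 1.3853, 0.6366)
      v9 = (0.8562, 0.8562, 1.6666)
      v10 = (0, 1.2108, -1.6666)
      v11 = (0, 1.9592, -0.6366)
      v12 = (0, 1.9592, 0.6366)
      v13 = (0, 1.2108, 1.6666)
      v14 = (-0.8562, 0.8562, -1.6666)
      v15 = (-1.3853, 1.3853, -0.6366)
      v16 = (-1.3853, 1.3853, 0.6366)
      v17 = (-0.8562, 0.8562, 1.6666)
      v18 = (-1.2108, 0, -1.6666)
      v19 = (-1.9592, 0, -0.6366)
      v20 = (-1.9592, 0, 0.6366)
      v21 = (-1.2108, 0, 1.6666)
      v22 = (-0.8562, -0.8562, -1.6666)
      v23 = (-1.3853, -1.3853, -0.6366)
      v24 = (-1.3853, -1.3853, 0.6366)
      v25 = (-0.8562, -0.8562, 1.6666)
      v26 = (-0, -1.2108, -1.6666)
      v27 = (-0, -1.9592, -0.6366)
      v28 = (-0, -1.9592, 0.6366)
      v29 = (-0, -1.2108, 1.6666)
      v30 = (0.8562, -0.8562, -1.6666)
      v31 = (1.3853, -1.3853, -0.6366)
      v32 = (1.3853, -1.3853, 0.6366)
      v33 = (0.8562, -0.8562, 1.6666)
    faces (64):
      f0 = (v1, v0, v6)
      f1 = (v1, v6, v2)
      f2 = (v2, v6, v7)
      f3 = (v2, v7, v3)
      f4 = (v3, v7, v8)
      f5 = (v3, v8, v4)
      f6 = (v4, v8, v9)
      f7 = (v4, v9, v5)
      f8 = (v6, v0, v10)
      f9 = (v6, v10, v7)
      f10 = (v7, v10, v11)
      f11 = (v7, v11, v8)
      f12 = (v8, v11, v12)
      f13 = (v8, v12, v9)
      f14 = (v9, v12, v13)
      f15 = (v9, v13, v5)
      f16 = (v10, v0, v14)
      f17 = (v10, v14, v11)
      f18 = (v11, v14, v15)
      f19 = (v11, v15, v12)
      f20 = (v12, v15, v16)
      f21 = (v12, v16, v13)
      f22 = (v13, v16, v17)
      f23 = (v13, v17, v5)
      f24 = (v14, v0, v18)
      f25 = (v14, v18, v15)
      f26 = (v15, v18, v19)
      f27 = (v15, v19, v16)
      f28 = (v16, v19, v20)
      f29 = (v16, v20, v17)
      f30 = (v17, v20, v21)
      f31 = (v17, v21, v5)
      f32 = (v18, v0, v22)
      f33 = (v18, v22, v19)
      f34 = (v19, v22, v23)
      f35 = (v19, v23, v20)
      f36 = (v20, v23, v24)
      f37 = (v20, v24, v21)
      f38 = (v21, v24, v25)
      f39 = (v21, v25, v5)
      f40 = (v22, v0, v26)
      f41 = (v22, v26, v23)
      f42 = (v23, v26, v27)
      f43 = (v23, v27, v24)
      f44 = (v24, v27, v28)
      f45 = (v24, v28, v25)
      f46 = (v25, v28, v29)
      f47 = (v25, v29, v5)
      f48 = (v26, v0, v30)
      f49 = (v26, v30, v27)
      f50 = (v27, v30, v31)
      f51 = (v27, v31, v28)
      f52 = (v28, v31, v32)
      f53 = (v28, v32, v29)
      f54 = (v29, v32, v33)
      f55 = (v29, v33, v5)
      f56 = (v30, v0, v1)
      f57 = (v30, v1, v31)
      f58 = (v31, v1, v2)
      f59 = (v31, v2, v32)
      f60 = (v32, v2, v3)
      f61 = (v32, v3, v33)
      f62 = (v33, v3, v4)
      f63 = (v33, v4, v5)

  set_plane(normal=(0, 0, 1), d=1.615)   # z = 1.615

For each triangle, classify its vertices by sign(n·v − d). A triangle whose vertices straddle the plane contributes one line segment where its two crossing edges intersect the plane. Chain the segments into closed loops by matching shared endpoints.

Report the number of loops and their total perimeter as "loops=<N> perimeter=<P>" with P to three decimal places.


loops=1 perimeter=7.643

Straddling triangles (16 of 64):
  (v3,v8,v4) [--+] → (1.21954, 0.0693995, 1.615)–(1.24829, 0, 1.615)  len=0.0751
  (v4,v8,v9) [+-+] → (1.21954, 0.0693995, 1.615)–(0.882706, 0.882706, 1.615)  len=0.8803
  (v8,v12,v9) [--+] → (0.813307, 0.911457, 1.615)–(0.882706, 0.882706, 1.615)  len=0.0751
  (v9,v12,v13) [+-+] → (0.813307, 0.911457, 1.615)–(0, 1.24829, 1.615)  len=0.8803
  (v12,v16,v13) [--+] → (-0.0693995, 1.21954, 1.615)–(0, 1.24829, 1.615)  len=0.0751
  (v13,v16,v17) [+-+] → (-0.0693995, 1.21954, 1.615)–(-0.882706, 0.882706, 1.615)  len=0.8803
  (v16,v20,v17) [--+] → (-0.911457, 0.813307, 1.615)–(-0.882706, 0.882706, 1.615)  len=0.0751
  (v17,v20,v21) [+-+] → (-0.911457, 0.813307, 1.615)–(-1.24829, 0, 1.615)  len=0.8803
  (v20,v24,v21) [--+] → (-1.21954, -0.0693995, 1.615)–(-1.24829, 0, 1.615)  len=0.0751
  (v21,v24,v25) [+-+] → (-1.21954, -0.0693995, 1.615)–(-0.882706, -0.882706, 1.615)  len=0.8803
  (v24,v28,v25) [--+] → (-0.813307, -0.911457, 1.615)–(-0.882706, -0.882706, 1.615)  len=0.0751
  (v25,v28,v29) [+-+] → (-0.813307, -0.911457, 1.615)–(0, -1.24829, 1.615)  len=0.8803
  (v28,v32,v29) [--+] → (0.0693995, -1.21954, 1.615)–(0, -1.24829, 1.615)  len=0.0751
  (v29,v32,v33) [+-+] → (0.0693995, -1.21954, 1.615)–(0.882706, -0.882706, 1.615)  len=0.8803
  (v32,v3,v33) [--+] → (0.911457, -0.813307, 1.615)–(0.882706, -0.882706, 1.615)  len=0.0751
  (v33,v3,v4) [+-+] → (0.911457, -0.813307, 1.615)–(1.24829, 0, 1.615)  len=0.8803

Chained into 1 loop(s):
  loop 1: 16 segments, perimeter = 7.6433
Total perimeter = 7.643


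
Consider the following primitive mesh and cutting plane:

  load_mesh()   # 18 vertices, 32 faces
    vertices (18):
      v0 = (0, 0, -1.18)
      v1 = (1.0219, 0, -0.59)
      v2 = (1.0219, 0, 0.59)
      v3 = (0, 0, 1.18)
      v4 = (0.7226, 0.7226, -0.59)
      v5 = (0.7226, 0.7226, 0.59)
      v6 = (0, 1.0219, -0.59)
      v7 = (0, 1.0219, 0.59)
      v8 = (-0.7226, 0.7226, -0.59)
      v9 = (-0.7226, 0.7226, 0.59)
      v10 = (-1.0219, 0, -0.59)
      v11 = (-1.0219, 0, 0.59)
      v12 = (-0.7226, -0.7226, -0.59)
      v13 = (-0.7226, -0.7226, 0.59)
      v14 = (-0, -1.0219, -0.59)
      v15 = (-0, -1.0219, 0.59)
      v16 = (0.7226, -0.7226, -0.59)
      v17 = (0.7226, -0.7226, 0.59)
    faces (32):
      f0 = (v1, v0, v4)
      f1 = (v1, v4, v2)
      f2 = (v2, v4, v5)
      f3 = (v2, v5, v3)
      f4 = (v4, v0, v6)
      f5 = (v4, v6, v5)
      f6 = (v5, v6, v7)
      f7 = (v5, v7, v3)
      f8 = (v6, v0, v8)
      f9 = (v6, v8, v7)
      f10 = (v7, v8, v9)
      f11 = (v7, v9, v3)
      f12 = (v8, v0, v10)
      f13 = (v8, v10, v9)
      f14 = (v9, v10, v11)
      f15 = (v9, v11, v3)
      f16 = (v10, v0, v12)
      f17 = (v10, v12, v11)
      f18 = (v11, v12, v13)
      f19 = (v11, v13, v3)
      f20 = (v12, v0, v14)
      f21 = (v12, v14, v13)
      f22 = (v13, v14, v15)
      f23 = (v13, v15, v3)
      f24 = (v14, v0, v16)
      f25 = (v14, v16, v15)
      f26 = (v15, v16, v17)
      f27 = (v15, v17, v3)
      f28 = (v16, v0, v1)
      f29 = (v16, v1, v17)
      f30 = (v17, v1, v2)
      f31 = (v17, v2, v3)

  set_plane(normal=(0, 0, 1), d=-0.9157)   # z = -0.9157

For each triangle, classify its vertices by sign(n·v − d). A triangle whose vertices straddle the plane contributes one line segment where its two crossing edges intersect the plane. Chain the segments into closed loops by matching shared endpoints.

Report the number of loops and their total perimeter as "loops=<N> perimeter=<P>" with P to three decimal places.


loops=1 perimeter=2.803

Straddling triangles (8 of 32):
  (v1,v0,v4) [+-+] → (0.457777, 0, -0.9157)–(0.3237, 0.3237, -0.9157)  len=0.3504
  (v4,v0,v6) [+-+] → (0.3237, 0.3237, -0.9157)–(0, 0.457777, -0.9157)  len=0.3504
  (v6,v0,v8) [+-+] → (0, 0.457777, -0.9157)–(-0.3237, 0.3237, -0.9157)  len=0.3504
  (v8,v0,v10) [+-+] → (-0.3237, 0.3237, -0.9157)–(-0.457777, 0, -0.9157)  len=0.3504
  (v10,v0,v12) [+-+] → (-0.457777, 0, -0.9157)–(-0.3237, -0.3237, -0.9157)  len=0.3504
  (v12,v0,v14) [+-+] → (-0.3237, -0.3237, -0.9157)–(0, -0.457777, -0.9157)  len=0.3504
  (v14,v0,v16) [+-+] → (0, -0.457777, -0.9157)–(0.3237, -0.3237, -0.9157)  len=0.3504
  (v16,v0,v1) [+-+] → (0.3237, -0.3237, -0.9157)–(0.457777, 0, -0.9157)  len=0.3504

Chained into 1 loop(s):
  loop 1: 8 segments, perimeter = 2.8030
Total perimeter = 2.803


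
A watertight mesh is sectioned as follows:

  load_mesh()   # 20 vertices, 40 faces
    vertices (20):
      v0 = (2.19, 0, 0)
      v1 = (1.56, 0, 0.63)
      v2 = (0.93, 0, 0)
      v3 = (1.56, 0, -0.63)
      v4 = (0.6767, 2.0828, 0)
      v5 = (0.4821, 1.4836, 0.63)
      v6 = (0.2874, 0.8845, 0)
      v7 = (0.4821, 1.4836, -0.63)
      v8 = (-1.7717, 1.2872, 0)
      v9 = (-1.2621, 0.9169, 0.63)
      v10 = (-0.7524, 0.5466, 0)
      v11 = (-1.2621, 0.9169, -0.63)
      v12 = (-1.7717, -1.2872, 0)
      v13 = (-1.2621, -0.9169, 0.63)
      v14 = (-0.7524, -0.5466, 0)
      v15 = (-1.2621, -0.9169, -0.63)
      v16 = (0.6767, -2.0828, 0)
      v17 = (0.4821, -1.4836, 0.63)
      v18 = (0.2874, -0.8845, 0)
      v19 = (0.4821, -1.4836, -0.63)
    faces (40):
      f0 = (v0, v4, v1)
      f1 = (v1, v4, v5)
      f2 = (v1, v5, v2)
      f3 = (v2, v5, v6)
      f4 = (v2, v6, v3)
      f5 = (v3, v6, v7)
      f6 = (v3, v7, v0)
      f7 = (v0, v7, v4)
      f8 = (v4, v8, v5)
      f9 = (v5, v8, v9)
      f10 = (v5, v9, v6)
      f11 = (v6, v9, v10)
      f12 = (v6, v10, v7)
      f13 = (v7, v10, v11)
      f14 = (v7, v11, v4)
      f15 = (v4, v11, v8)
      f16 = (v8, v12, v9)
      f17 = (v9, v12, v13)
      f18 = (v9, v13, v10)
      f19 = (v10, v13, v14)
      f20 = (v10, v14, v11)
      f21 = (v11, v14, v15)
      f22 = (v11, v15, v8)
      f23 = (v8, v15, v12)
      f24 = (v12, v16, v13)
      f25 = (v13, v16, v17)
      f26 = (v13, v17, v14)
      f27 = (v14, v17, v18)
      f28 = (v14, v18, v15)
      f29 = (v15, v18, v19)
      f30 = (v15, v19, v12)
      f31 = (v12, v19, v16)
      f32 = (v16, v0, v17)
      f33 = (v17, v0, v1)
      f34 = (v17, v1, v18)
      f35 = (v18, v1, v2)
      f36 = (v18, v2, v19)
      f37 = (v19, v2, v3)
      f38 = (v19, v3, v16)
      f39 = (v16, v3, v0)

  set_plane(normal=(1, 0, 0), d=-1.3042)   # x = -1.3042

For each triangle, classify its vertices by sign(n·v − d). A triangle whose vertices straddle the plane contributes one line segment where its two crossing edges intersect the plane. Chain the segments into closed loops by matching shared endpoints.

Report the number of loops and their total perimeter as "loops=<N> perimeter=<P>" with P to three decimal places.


loops=1 perimeter=6.825

Straddling triangles (10 of 40):
  (v4,v8,v5) [+-+] → (-1.3042, 1.43911, 0)–(-1.3042, 1.32794, 0.130679)  len=0.1716
  (v5,v8,v9) [+-+] → (-1.3042, 1.32794, 0.130679)–(-1.3042, 0.947492, 0.577953)  len=0.5872
  (v4,v11,v8) [++-] → (-1.3042, 0.947492, -0.577953)–(-1.3042, 1.43911, 0)  len=0.7588
  (v8,v12,v9) [--+] → (-1.3042, 0.734811, 0.577953)–(-1.3042, 0.947492, 0.577953)  len=0.2127
  (v9,v12,v13) [+-+] → (-1.3042, 0.734811, 0.577953)–(-1.3042, -0.947492, 0.577953)  len=1.6823
  (v11,v15,v8) [++-] → (-1.3042, -0.734811, -0.577953)–(-1.3042, 0.947492, -0.577953)  len=1.6823
  (v8,v15,v12) [-+-] → (-1.3042, -0.734811, -0.577953)–(-1.3042, -0.947492, -0.577953)  len=0.2127
  (v12,v16,v13) [-++] → (-1.3042, -1.43911, 0)–(-1.3042, -0.947492, 0.577953)  len=0.7588
  (v15,v19,v12) [++-] → (-1.3042, -1.32794, -0.130679)–(-1.3042, -0.947492, -0.577953)  len=0.5872
  (v12,v19,v16) [-++] → (-1.3042, -1.32794, -0.130679)–(-1.3042, -1.43911, 0)  len=0.1716

Chained into 1 loop(s):
  loop 1: 10 segments, perimeter = 6.8250
Total perimeter = 6.825


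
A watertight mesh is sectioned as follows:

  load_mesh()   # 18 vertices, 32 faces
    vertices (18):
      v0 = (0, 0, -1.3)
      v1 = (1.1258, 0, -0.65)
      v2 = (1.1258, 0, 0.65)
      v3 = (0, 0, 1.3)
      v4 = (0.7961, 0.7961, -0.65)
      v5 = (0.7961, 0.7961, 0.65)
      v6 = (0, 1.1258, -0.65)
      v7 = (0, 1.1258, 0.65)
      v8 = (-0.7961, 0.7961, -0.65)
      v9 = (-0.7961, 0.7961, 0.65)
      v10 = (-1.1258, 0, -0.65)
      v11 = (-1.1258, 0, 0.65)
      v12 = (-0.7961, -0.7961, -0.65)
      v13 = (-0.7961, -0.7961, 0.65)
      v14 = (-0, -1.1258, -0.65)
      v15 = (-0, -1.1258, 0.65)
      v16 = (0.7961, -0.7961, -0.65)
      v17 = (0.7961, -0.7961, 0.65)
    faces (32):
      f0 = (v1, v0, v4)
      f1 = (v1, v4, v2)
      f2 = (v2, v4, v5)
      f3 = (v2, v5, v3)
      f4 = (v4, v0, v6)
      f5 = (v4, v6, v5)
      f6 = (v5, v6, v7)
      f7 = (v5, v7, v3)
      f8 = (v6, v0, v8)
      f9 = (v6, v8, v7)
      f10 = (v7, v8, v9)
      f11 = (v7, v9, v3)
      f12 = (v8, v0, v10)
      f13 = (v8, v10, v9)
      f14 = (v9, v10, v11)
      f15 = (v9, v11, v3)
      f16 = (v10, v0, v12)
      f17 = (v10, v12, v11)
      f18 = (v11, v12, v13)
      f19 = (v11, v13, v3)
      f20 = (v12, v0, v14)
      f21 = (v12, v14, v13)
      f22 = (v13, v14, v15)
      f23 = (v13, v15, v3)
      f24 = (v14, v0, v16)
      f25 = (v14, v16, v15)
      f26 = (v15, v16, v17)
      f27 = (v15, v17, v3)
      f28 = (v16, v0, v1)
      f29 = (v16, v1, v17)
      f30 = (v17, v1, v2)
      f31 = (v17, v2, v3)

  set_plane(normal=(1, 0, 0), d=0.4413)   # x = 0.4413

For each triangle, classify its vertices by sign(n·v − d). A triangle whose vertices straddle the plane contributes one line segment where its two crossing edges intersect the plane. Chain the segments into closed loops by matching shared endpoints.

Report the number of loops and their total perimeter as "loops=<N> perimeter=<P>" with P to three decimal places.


Straddling triangles (12 of 32):
  (v1,v0,v4) [+-+] → (0.4413, 0, -1.04521)–(0.4413, 0.4413, -0.939687)  len=0.4537
  (v2,v5,v3) [++-] → (0.4413, 0.4413, 0.939687)–(0.4413, 0, 1.04521)  len=0.4537
  (v4,v0,v6) [+--] → (0.4413, 0.4413, -0.939687)–(0.4413, 0.943038, -0.65)  len=0.5794
  (v4,v6,v5) [+-+] → (0.4413, 0.943038, -0.65)–(0.4413, 0.943038, 0.0706255)  len=0.7206
  (v5,v6,v7) [+--] → (0.4413, 0.943038, 0.0706255)–(0.4413, 0.943038, 0.65)  len=0.5794
  (v5,v7,v3) [+--] → (0.4413, 0.943038, 0.65)–(0.4413, 0.4413, 0.939687)  len=0.5794
  (v14,v0,v16) [--+] → (0.4413, -0.4413, -0.939687)–(0.4413, -0.943038, -0.65)  len=0.5794
  (v14,v16,v15) [-+-] → (0.4413, -0.943038, -0.65)–(0.4413, -0.943038, -0.0706255)  len=0.5794
  (v15,v16,v17) [-++] → (0.4413, -0.943038, -0.0706255)–(0.4413, -0.943038, 0.65)  len=0.7206
  (v15,v17,v3) [-+-] → (0.4413, -0.943038, 0.65)–(0.4413, -0.4413, 0.939687)  len=0.5794
  (v16,v0,v1) [+-+] → (0.4413, -0.4413, -0.939687)–(0.4413, 0, -1.04521)  len=0.4537
  (v17,v2,v3) [++-] → (0.4413, 0, 1.04521)–(0.4413, -0.4413, 0.939687)  len=0.4537

Chained into 1 loop(s):
  loop 1: 12 segments, perimeter = 6.7324
Total perimeter = 6.732

loops=1 perimeter=6.732


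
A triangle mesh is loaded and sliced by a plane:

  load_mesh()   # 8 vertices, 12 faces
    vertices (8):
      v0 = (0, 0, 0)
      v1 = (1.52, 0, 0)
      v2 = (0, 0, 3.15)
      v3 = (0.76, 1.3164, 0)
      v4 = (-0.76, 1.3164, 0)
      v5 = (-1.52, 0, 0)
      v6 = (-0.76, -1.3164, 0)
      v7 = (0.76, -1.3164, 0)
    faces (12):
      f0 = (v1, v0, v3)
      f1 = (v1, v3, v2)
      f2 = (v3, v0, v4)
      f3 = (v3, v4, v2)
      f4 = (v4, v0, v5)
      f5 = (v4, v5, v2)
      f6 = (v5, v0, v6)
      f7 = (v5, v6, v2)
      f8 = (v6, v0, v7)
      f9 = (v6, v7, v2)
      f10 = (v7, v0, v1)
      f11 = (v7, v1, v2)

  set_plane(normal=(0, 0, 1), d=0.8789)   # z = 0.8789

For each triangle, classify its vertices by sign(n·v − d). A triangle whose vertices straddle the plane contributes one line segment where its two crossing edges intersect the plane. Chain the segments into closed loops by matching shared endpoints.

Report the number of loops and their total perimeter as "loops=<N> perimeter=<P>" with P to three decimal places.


Straddling triangles (6 of 12):
  (v1,v3,v2) [--+] → (0.547948, 0.949104, 0.8789)–(1.0959, 0, 0.8789)  len=1.0959
  (v3,v4,v2) [--+] → (-0.547948, 0.949104, 0.8789)–(0.547948, 0.949104, 0.8789)  len=1.0959
  (v4,v5,v2) [--+] → (-1.0959, 0, 0.8789)–(-0.547948, 0.949104, 0.8789)  len=1.0959
  (v5,v6,v2) [--+] → (-0.547948, -0.949104, 0.8789)–(-1.0959, 0, 0.8789)  len=1.0959
  (v6,v7,v2) [--+] → (0.547948, -0.949104, 0.8789)–(-0.547948, -0.949104, 0.8789)  len=1.0959
  (v7,v1,v2) [--+] → (1.0959, 0, 0.8789)–(0.547948, -0.949104, 0.8789)  len=1.0959

Chained into 1 loop(s):
  loop 1: 6 segments, perimeter = 6.5755
Total perimeter = 6.575

loops=1 perimeter=6.575


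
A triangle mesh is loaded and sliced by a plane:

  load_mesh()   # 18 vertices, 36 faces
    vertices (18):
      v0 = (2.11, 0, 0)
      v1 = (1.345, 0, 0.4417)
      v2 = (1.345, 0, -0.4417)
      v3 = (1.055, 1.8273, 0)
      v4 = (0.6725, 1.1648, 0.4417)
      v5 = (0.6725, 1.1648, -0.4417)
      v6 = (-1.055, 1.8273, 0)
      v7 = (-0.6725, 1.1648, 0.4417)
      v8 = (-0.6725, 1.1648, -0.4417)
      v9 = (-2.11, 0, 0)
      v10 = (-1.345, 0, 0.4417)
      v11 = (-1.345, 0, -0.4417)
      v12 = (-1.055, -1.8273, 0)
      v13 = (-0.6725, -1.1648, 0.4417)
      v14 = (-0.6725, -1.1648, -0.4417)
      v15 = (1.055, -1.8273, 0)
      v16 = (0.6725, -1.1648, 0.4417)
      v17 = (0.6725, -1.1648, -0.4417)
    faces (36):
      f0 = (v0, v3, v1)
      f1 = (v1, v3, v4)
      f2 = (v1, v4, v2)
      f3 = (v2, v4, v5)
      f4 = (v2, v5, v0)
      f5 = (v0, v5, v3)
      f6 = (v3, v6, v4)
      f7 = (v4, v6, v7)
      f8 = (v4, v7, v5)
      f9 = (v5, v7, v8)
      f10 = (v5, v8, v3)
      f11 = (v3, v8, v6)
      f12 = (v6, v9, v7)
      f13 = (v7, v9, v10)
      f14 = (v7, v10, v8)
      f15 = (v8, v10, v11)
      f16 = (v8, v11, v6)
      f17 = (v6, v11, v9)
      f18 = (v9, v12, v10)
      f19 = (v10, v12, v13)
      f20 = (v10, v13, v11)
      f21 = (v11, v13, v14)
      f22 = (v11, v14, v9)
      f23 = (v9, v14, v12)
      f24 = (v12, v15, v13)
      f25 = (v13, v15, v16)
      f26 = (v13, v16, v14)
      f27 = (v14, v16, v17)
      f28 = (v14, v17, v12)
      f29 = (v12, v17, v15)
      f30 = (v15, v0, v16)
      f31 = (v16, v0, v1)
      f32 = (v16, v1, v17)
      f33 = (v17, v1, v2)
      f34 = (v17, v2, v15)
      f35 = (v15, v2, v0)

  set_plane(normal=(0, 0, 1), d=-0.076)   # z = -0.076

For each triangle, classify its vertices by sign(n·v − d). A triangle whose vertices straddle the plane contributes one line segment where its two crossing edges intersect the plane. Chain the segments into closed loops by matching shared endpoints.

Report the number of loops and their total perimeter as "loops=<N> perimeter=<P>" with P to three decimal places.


loops=2 perimeter=19.940

Straddling triangles (24 of 36):
  (v1,v4,v2) [++-] → (1.06661, 0.482191, -0.076)–(1.345, 0, -0.076)  len=0.5568
  (v2,v4,v5) [-+-] → (1.06661, 0.482191, -0.076)–(0.6725, 1.1648, -0.076)  len=0.7882
  (v2,v5,v0) [--+] → (1.86266, 0.200418, -0.076)–(1.97837, 0, -0.076)  len=0.2314
  (v0,v5,v3) [+-+] → (1.86266, 0.200418, -0.076)–(0.989186, 1.71331, -0.076)  len=1.7469
  (v4,v7,v5) [++-] → (0.115712, 1.1648, -0.076)–(0.6725, 1.1648, -0.076)  len=0.5568
  (v5,v7,v8) [-+-] → (0.115712, 1.1648, -0.076)–(-0.6725, 1.1648, -0.076)  len=0.7882
  (v5,v8,v3) [--+] → (0.757762, 1.71331, -0.076)–(0.989186, 1.71331, -0.076)  len=0.2314
  (v3,v8,v6) [+-+] → (0.757762, 1.71331, -0.076)–(-0.989186, 1.71331, -0.076)  len=1.7469
  (v7,v10,v8) [++-] → (-0.950894, 0.682609, -0.076)–(-0.6725, 1.1648, -0.076)  len=0.5568
  (v8,v10,v11) [-+-] → (-0.950894, 0.682609, -0.076)–(-1.345, 0, -0.076)  len=0.7882
  (v8,v11,v6) [--+] → (-1.1049, 1.51289, -0.076)–(-0.989186, 1.71331, -0.076)  len=0.2314
  (v6,v11,v9) [+-+] → (-1.1049, 1.51289, -0.076)–(-1.97837, 0, -0.076)  len=1.7469
  (v10,v13,v11) [++-] → (-1.06661, -0.482191, -0.076)–(-1.345, 0, -0.076)  len=0.5568
  (v11,v13,v14) [-+-] → (-1.06661, -0.482191, -0.076)–(-0.6725, -1.1648, -0.076)  len=0.7882
  (v11,v14,v9) [--+] → (-1.86266, -0.200418, -0.076)–(-1.97837, 0, -0.076)  len=0.2314
  (v9,v14,v12) [+-+] → (-1.86266, -0.200418, -0.076)–(-0.989186, -1.71331, -0.076)  len=1.7469
  (v13,v16,v14) [++-] → (-0.115712, -1.1648, -0.076)–(-0.6725, -1.1648, -0.076)  len=0.5568
  (v14,v16,v17) [-+-] → (-0.115712, -1.1648, -0.076)–(0.6725, -1.1648, -0.076)  len=0.7882
  (v14,v17,v12) [--+] → (-0.757762, -1.71331, -0.076)–(-0.989186, -1.71331, -0.076)  len=0.2314
  (v12,v17,v15) [+-+] → (-0.757762, -1.71331, -0.076)–(0.989186, -1.71331, -0.076)  len=1.7469
  (v16,v1,v17) [++-] → (0.950894, -0.682609, -0.076)–(0.6725, -1.1648, -0.076)  len=0.5568
  (v17,v1,v2) [-+-] → (0.950894, -0.682609, -0.076)–(1.345, 0, -0.076)  len=0.7882
  (v17,v2,v15) [--+] → (1.1049, -1.51289, -0.076)–(0.989186, -1.71331, -0.076)  len=0.2314
  (v15,v2,v0) [+-+] → (1.1049, -1.51289, -0.076)–(1.97837, 0, -0.076)  len=1.7469

Chained into 2 loop(s):
  loop 1: 12 segments, perimeter = 8.0700
  loop 2: 12 segments, perimeter = 11.8702
Total perimeter = 19.940


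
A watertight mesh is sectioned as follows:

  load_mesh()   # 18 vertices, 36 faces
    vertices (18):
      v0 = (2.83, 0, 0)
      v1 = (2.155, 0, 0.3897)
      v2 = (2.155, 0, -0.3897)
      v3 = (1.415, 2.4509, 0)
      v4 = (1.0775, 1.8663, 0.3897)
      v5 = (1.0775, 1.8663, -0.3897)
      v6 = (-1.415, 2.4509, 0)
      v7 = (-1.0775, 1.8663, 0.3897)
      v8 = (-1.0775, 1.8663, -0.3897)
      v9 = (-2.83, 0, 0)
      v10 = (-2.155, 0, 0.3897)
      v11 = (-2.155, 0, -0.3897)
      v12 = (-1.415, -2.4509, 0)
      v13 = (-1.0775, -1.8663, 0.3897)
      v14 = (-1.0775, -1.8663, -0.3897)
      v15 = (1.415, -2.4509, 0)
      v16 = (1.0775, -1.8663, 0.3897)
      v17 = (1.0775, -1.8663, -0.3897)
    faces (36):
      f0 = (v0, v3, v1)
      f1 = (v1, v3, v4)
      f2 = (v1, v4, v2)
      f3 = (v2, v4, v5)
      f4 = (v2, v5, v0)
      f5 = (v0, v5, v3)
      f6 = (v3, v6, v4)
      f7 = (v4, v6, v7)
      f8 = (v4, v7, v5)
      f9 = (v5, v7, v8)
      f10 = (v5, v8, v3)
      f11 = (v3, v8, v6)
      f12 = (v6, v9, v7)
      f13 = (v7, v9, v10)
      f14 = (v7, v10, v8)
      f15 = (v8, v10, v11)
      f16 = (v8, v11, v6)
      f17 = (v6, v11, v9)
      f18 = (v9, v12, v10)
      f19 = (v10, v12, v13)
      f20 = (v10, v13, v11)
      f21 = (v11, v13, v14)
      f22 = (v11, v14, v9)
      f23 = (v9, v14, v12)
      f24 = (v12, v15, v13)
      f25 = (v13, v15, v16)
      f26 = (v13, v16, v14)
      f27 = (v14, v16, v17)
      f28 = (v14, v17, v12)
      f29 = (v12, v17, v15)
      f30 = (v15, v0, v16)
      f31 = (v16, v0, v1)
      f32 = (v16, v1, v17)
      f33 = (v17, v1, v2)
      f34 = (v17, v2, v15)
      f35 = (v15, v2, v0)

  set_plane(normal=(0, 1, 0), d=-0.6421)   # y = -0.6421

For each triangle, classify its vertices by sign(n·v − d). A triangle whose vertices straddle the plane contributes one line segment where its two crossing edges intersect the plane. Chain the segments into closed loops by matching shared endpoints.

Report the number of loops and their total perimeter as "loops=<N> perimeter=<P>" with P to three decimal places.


Straddling triangles (12 of 36):
  (v9,v12,v10) [+-+] → (-2.45929, -0.6421, 0)–(-1.96113, -0.6421, 0.287604)  len=0.5752
  (v10,v12,v13) [+--] → (-1.96113, -0.6421, 0.287604)–(-1.78429, -0.6421, 0.3897)  len=0.2042
  (v10,v13,v11) [+-+] → (-1.78429, -0.6421, 0.3897)–(-1.78429, -0.6421, -0.121548)  len=0.5112
  (v11,v13,v14) [+--] → (-1.78429, -0.6421, -0.121548)–(-1.78429, -0.6421, -0.3897)  len=0.2682
  (v11,v14,v9) [+-+] → (-1.78429, -0.6421, -0.3897)–(-2.22705, -0.6421, -0.134076)  len=0.5113
  (v9,v14,v12) [+--] → (-2.22705, -0.6421, -0.134076)–(-2.45929, -0.6421, 0)  len=0.2682
  (v15,v0,v16) [-+-] → (2.45929, -0.6421, 0)–(2.22705, -0.6421, 0.134076)  len=0.2682
  (v16,v0,v1) [-++] → (2.22705, -0.6421, 0.134076)–(1.78429, -0.6421, 0.3897)  len=0.5113
  (v16,v1,v17) [-+-] → (1.78429, -0.6421, 0.3897)–(1.78429, -0.6421, 0.121548)  len=0.2682
  (v17,v1,v2) [-++] → (1.78429, -0.6421, 0.121548)–(1.78429, -0.6421, -0.3897)  len=0.5112
  (v17,v2,v15) [-+-] → (1.78429, -0.6421, -0.3897)–(1.96113, -0.6421, -0.287604)  len=0.2042
  (v15,v2,v0) [-++] → (1.96113, -0.6421, -0.287604)–(2.45929, -0.6421, 0)  len=0.5752

Chained into 2 loop(s):
  loop 1: 6 segments, perimeter = 2.3382
  loop 2: 6 segments, perimeter = 2.3382
Total perimeter = 4.676

loops=2 perimeter=4.676


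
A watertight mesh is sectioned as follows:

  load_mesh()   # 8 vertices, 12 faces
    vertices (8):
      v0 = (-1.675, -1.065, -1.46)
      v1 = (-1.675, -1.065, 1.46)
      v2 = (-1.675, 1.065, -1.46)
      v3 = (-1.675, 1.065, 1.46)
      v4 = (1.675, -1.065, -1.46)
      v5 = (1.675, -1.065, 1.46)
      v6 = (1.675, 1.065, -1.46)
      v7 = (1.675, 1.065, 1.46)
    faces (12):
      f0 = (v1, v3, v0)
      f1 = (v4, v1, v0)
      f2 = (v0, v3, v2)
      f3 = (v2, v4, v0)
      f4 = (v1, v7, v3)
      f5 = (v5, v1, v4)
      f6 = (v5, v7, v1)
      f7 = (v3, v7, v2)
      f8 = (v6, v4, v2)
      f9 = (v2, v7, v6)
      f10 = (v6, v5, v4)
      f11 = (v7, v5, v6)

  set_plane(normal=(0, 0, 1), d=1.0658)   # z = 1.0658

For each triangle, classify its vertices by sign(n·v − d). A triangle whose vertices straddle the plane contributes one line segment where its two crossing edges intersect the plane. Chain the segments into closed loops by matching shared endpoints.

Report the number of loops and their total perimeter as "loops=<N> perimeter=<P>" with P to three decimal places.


Straddling triangles (8 of 12):
  (v1,v3,v0) [++-] → (-1.675, 0.77745, 1.0658)–(-1.675, -1.065, 1.0658)  len=1.8424
  (v4,v1,v0) [-+-] → (-1.22275, -1.065, 1.0658)–(-1.675, -1.065, 1.0658)  len=0.4522
  (v0,v3,v2) [-+-] → (-1.675, 0.77745, 1.0658)–(-1.675, 1.065, 1.0658)  len=0.2875
  (v5,v1,v4) [++-] → (-1.22275, -1.065, 1.0658)–(1.675, -1.065, 1.0658)  len=2.8978
  (v3,v7,v2) [++-] → (1.22275, 1.065, 1.0658)–(-1.675, 1.065, 1.0658)  len=2.8978
  (v2,v7,v6) [-+-] → (1.22275, 1.065, 1.0658)–(1.675, 1.065, 1.0658)  len=0.4522
  (v6,v5,v4) [-+-] → (1.675, -0.77745, 1.0658)–(1.675, -1.065, 1.0658)  len=0.2875
  (v7,v5,v6) [++-] → (1.675, -0.77745, 1.0658)–(1.675, 1.065, 1.0658)  len=1.8424

Chained into 1 loop(s):
  loop 1: 8 segments, perimeter = 10.9600
Total perimeter = 10.960

loops=1 perimeter=10.960


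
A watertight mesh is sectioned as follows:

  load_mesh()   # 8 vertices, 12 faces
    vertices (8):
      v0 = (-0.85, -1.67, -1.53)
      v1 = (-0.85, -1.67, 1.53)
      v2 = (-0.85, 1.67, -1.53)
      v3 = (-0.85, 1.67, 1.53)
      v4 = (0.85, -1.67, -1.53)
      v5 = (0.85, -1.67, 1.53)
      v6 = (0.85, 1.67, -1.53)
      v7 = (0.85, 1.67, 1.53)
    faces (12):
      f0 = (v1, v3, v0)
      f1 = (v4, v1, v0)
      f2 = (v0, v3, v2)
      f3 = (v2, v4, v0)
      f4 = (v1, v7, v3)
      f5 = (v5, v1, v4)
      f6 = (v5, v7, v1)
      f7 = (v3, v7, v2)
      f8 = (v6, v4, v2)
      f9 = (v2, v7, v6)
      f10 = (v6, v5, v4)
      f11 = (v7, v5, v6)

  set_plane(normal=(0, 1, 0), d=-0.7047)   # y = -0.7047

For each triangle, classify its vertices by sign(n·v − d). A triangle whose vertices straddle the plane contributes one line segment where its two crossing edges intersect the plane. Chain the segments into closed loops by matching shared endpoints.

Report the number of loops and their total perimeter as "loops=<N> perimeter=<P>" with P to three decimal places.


loops=1 perimeter=9.520

Straddling triangles (8 of 12):
  (v1,v3,v0) [-+-] → (-0.85, -0.7047, 1.53)–(-0.85, -0.7047, -0.645623)  len=2.1756
  (v0,v3,v2) [-++] → (-0.85, -0.7047, -0.645623)–(-0.85, -0.7047, -1.53)  len=0.8844
  (v2,v4,v0) [+--] → (0.35868, -0.7047, -1.53)–(-0.85, -0.7047, -1.53)  len=1.2087
  (v1,v7,v3) [-++] → (-0.35868, -0.7047, 1.53)–(-0.85, -0.7047, 1.53)  len=0.4913
  (v5,v7,v1) [-+-] → (0.85, -0.7047, 1.53)–(-0.35868, -0.7047, 1.53)  len=1.2087
  (v6,v4,v2) [+-+] → (0.85, -0.7047, -1.53)–(0.35868, -0.7047, -1.53)  len=0.4913
  (v6,v5,v4) [+--] → (0.85, -0.7047, 0.645623)–(0.85, -0.7047, -1.53)  len=2.1756
  (v7,v5,v6) [+-+] → (0.85, -0.7047, 1.53)–(0.85, -0.7047, 0.645623)  len=0.8844

Chained into 1 loop(s):
  loop 1: 8 segments, perimeter = 9.5200
Total perimeter = 9.520


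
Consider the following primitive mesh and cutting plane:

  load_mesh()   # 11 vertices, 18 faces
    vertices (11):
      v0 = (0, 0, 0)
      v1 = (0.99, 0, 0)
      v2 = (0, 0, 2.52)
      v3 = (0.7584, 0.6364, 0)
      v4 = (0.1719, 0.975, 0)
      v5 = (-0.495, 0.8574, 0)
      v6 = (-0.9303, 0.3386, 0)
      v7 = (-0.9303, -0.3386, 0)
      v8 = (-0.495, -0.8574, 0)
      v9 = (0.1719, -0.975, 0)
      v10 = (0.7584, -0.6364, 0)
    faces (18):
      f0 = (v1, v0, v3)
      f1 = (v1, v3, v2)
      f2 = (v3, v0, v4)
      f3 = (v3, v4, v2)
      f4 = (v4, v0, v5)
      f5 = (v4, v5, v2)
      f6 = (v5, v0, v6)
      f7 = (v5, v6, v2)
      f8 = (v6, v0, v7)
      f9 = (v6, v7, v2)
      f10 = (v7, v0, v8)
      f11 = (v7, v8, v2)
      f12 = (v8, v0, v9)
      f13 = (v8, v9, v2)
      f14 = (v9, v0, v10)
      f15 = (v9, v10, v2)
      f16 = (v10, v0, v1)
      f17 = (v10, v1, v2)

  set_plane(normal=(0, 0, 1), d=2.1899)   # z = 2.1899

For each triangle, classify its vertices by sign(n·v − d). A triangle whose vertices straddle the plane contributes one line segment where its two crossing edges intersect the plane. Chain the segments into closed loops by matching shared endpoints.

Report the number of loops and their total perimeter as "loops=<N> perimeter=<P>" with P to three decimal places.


loops=1 perimeter=0.798

Straddling triangles (9 of 18):
  (v1,v3,v2) [--+] → (0.0993444, 0.0833633, 2.1899)–(0.129682, 0, 2.1899)  len=0.0887
  (v3,v4,v2) [--+] → (0.0225175, 0.127717, 2.1899)–(0.0993444, 0.0833633, 2.1899)  len=0.0887
  (v4,v5,v2) [--+] → (-0.0648411, 0.112313, 2.1899)–(0.0225175, 0.127717, 2.1899)  len=0.0887
  (v5,v6,v2) [--+] → (-0.121862, 0.0443539, 2.1899)–(-0.0648411, 0.112313, 2.1899)  len=0.0887
  (v6,v7,v2) [--+] → (-0.121862, -0.0443539, 2.1899)–(-0.121862, 0.0443539, 2.1899)  len=0.0887
  (v7,v8,v2) [--+] → (-0.0648411, -0.112313, 2.1899)–(-0.121862, -0.0443539, 2.1899)  len=0.0887
  (v8,v9,v2) [--+] → (0.0225175, -0.127717, 2.1899)–(-0.0648411, -0.112313, 2.1899)  len=0.0887
  (v9,v10,v2) [--+] → (0.0993444, -0.0833633, 2.1899)–(0.0225175, -0.127717, 2.1899)  len=0.0887
  (v10,v1,v2) [--+] → (0.129682, 0, 2.1899)–(0.0993444, -0.0833633, 2.1899)  len=0.0887

Chained into 1 loop(s):
  loop 1: 9 segments, perimeter = 0.7984
Total perimeter = 0.798


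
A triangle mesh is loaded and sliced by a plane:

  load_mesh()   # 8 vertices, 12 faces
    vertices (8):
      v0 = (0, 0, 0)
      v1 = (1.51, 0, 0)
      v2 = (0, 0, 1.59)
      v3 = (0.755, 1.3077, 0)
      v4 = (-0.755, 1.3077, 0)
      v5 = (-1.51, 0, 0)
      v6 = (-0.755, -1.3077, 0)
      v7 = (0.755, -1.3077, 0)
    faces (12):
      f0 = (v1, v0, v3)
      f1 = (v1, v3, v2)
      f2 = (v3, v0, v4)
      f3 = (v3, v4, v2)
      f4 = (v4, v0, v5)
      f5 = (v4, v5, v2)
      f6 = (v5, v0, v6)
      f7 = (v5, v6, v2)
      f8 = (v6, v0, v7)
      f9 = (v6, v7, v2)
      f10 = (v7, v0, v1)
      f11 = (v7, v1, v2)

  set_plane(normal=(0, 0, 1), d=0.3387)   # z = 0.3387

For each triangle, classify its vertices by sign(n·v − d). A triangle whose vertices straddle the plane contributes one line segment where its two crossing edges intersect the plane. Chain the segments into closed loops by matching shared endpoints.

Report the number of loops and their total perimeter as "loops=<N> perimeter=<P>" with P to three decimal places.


Straddling triangles (6 of 12):
  (v1,v3,v2) [--+] → (0.594171, 1.02914, 0.3387)–(1.18834, 0, 0.3387)  len=1.1883
  (v3,v4,v2) [--+] → (-0.594171, 1.02914, 0.3387)–(0.594171, 1.02914, 0.3387)  len=1.1883
  (v4,v5,v2) [--+] → (-1.18834, 0, 0.3387)–(-0.594171, 1.02914, 0.3387)  len=1.1883
  (v5,v6,v2) [--+] → (-0.594171, -1.02914, 0.3387)–(-1.18834, 0, 0.3387)  len=1.1883
  (v6,v7,v2) [--+] → (0.594171, -1.02914, 0.3387)–(-0.594171, -1.02914, 0.3387)  len=1.1883
  (v7,v1,v2) [--+] → (1.18834, 0, 0.3387)–(0.594171, -1.02914, 0.3387)  len=1.1883

Chained into 1 loop(s):
  loop 1: 6 segments, perimeter = 7.1301
Total perimeter = 7.130

loops=1 perimeter=7.130


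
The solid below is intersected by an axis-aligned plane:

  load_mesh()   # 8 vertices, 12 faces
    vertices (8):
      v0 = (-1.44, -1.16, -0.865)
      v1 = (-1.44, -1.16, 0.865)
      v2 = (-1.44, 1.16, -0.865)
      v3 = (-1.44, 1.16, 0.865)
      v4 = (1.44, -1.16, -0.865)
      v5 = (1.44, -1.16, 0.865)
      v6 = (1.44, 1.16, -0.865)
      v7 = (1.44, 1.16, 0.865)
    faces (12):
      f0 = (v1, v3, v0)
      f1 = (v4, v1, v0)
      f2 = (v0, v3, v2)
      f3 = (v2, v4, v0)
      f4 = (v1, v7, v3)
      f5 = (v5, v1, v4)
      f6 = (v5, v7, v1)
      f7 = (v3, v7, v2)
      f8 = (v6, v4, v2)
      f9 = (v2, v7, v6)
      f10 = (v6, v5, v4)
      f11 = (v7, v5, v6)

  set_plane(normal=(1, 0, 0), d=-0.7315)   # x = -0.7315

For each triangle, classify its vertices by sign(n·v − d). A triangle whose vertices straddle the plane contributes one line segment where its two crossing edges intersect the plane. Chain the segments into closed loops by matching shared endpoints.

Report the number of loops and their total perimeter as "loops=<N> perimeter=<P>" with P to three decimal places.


loops=1 perimeter=8.100

Straddling triangles (8 of 12):
  (v4,v1,v0) [+--] → (-0.7315, -1.16, 0.439408)–(-0.7315, -1.16, -0.865)  len=1.3044
  (v2,v4,v0) [-+-] → (-0.7315, 0.589264, -0.865)–(-0.7315, -1.16, -0.865)  len=1.7493
  (v1,v7,v3) [-+-] → (-0.7315, -0.589264, 0.865)–(-0.7315, 1.16, 0.865)  len=1.7493
  (v5,v1,v4) [+-+] → (-0.7315, -1.16, 0.865)–(-0.7315, -1.16, 0.439408)  len=0.4256
  (v5,v7,v1) [++-] → (-0.7315, -0.589264, 0.865)–(-0.7315, -1.16, 0.865)  len=0.5707
  (v3,v7,v2) [-+-] → (-0.7315, 1.16, 0.865)–(-0.7315, 1.16, -0.439408)  len=1.3044
  (v6,v4,v2) [++-] → (-0.7315, 0.589264, -0.865)–(-0.7315, 1.16, -0.865)  len=0.5707
  (v2,v7,v6) [-++] → (-0.7315, 1.16, -0.439408)–(-0.7315, 1.16, -0.865)  len=0.4256

Chained into 1 loop(s):
  loop 1: 8 segments, perimeter = 8.1000
Total perimeter = 8.100


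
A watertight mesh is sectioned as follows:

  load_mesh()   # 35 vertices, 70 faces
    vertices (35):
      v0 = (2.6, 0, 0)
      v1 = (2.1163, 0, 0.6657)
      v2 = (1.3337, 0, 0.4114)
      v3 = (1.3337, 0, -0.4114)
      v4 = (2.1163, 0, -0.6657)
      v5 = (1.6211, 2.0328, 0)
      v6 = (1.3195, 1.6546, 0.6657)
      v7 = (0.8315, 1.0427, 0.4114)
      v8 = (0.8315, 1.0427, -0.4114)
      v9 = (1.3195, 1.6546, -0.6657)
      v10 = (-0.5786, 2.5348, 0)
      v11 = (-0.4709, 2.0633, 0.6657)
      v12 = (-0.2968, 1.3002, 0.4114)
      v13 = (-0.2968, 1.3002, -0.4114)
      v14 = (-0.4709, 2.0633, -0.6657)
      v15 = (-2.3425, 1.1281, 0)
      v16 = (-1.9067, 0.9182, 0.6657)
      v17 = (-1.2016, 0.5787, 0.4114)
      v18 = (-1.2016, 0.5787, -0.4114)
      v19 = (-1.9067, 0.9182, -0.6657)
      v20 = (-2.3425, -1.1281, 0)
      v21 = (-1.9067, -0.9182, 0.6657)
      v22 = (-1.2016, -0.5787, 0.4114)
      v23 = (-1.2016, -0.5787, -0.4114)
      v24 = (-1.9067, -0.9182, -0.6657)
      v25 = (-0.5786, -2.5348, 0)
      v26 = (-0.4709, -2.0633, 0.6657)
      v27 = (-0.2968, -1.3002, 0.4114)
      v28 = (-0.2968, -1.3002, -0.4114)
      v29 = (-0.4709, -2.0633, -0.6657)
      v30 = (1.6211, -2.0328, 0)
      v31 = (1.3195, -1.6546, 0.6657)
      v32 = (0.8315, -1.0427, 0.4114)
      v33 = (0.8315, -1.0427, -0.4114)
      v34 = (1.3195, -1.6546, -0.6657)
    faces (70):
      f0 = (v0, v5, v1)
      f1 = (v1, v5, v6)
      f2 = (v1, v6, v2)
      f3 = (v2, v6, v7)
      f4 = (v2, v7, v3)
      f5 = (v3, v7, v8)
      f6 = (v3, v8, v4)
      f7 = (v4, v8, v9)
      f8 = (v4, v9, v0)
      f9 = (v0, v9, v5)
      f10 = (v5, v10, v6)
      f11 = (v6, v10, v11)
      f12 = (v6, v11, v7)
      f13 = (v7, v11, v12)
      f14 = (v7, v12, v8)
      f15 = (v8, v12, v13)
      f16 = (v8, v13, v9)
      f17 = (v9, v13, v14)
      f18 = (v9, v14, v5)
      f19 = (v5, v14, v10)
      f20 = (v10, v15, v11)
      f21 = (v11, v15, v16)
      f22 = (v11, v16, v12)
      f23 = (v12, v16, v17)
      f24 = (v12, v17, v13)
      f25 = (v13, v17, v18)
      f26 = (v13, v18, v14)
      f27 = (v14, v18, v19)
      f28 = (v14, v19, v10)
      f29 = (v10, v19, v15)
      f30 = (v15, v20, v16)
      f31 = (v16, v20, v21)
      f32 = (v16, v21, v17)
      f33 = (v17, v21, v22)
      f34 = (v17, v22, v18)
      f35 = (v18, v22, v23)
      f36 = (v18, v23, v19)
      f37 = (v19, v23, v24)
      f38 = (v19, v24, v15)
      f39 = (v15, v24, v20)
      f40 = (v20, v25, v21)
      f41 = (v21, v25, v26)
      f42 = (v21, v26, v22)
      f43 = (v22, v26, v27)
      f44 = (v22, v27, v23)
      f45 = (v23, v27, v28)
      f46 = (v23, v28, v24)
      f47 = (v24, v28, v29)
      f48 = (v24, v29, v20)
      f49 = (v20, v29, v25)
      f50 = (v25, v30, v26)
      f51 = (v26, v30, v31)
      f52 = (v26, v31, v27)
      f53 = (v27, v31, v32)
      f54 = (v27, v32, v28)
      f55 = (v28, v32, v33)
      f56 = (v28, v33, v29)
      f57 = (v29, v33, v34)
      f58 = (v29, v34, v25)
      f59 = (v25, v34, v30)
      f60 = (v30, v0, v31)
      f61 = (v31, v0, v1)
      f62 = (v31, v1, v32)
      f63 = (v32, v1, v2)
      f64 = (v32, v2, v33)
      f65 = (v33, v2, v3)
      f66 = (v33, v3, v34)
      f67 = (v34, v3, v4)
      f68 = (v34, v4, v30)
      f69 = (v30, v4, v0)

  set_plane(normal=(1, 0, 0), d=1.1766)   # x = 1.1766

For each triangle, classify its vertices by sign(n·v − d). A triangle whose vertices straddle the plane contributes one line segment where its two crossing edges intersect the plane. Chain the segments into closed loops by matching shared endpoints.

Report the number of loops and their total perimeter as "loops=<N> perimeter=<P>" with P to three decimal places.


loops=2 perimeter=10.404

Straddling triangles (24 of 70):
  (v2,v6,v7) [++-] → (1.1766, 1.47542, 0.591234)–(1.1766, 0.326181, 0.4114)  len=1.1632
  (v2,v7,v3) [+-+] → (1.1766, 0.326181, 0.4114)–(1.1766, 0.326181, -0.154009)  len=0.5654
  (v3,v7,v8) [+--] → (1.1766, 0.326181, -0.154009)–(1.1766, 0.326181, -0.4114)  len=0.2574
  (v3,v8,v4) [+-+] → (1.1766, 0.326181, -0.4114)–(1.1766, 0.762629, -0.479706)  len=0.4418
  (v4,v8,v9) [+-+] → (1.1766, 0.762629, -0.479706)–(1.1766, 1.47542, -0.591234)  len=0.7215
  (v5,v10,v6) [+-+] → (1.1766, 2.13424, 0)–(1.1766, 1.72087, 0.615582)  len=0.7415
  (v6,v10,v11) [+--] → (1.1766, 1.72087, 0.615582)–(1.1766, 1.68722, 0.6657)  len=0.0604
  (v6,v11,v7) [+--] → (1.1766, 1.68722, 0.6657)–(1.1766, 1.47542, 0.591234)  len=0.2245
  (v8,v13,v9) [--+] → (1.1766, 1.62327, -0.643217)–(1.1766, 1.47542, -0.591234)  len=0.1567
  (v9,v13,v14) [+--] → (1.1766, 1.62327, -0.643217)–(1.1766, 1.68722, -0.6657)  len=0.0678
  (v9,v14,v5) [+-+] → (1.1766, 1.68722, -0.6657)–(1.1766, 2.03928, -0.141445)  len=0.6315
  (v5,v14,v10) [+--] → (1.1766, 2.03928, -0.141445)–(1.1766, 2.13424, 0)  len=0.1704
  (v25,v30,v26) [-+-] → (1.1766, -2.13424, 0)–(1.1766, -2.03928, 0.141445)  len=0.1704
  (v26,v30,v31) [-++] → (1.1766, -2.03928, 0.141445)–(1.1766, -1.68722, 0.6657)  len=0.6315
  (v26,v31,v27) [-+-] → (1.1766, -1.68722, 0.6657)–(1.1766, -1.62327, 0.643217)  len=0.0678
  (v27,v31,v32) [-+-] → (1.1766, -1.62327, 0.643217)–(1.1766, -1.47542, 0.591234)  len=0.1567
  (v29,v33,v34) [--+] → (1.1766, -1.47542, -0.591234)–(1.1766, -1.68722, -0.6657)  len=0.2245
  (v29,v34,v25) [-+-] → (1.1766, -1.68722, -0.6657)–(1.1766, -1.72087, -0.615582)  len=0.0604
  (v25,v34,v30) [-++] → (1.1766, -1.72087, -0.615582)–(1.1766, -2.13424, 0)  len=0.7415
  (v31,v1,v32) [++-] → (1.1766, -0.762629, 0.479706)–(1.1766, -1.47542, 0.591234)  len=0.7215
  (v32,v1,v2) [-++] → (1.1766, -0.762629, 0.479706)–(1.1766, -0.326181, 0.4114)  len=0.4418
  (v32,v2,v33) [-+-] → (1.1766, -0.326181, 0.4114)–(1.1766, -0.326181, 0.154009)  len=0.2574
  (v33,v2,v3) [-++] → (1.1766, -0.326181, 0.154009)–(1.1766, -0.326181, -0.4114)  len=0.5654
  (v33,v3,v34) [-++] → (1.1766, -0.326181, -0.4114)–(1.1766, -1.47542, -0.591234)  len=1.1632

Chained into 2 loop(s):
  loop 1: 12 segments, perimeter = 5.2020
  loop 2: 12 segments, perimeter = 5.2020
Total perimeter = 10.404


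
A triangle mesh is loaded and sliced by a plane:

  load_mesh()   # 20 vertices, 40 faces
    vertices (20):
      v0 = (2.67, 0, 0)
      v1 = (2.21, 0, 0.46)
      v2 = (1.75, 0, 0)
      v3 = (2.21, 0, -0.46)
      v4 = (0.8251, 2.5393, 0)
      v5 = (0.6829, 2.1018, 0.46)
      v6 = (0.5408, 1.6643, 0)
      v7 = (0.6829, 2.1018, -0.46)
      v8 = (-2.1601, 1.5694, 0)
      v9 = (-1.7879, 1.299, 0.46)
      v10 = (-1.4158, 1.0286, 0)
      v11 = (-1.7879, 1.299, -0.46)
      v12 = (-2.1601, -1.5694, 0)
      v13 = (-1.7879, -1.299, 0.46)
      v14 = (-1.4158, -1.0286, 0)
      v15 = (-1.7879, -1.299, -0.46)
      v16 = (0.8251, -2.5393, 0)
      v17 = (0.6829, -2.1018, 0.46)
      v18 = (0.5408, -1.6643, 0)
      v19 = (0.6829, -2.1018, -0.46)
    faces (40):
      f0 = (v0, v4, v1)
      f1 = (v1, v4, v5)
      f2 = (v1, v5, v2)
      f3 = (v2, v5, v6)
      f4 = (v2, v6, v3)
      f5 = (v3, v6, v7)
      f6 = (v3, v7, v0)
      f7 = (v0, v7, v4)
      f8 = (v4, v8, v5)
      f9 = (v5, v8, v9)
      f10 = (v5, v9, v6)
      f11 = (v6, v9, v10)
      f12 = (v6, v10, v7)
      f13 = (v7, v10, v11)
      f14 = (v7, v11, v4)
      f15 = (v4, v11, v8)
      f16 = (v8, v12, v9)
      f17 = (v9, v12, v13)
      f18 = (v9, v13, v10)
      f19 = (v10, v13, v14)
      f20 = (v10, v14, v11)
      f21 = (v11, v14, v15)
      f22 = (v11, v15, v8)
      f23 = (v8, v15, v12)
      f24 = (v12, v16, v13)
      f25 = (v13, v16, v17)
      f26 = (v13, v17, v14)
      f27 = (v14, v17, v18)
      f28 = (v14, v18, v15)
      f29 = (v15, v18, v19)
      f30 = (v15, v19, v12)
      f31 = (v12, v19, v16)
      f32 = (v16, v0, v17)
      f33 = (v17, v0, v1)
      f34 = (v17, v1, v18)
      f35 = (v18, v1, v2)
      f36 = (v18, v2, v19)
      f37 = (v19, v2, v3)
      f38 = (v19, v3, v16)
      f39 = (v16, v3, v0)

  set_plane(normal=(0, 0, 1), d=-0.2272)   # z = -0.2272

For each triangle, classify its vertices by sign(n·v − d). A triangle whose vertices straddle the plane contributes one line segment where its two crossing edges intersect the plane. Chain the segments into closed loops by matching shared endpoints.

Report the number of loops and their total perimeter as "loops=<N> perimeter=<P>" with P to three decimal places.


Straddling triangles (20 of 40):
  (v2,v6,v3) [++-] → (1.36524, 0.842281, -0.2272)–(1.9772, 0, -0.2272)  len=1.0411
  (v3,v6,v7) [-+-] → (1.36524, 0.842281, -0.2272)–(0.610985, 1.88039, -0.2272)  len=1.2832
  (v3,v7,v0) [--+] → (1.68855, 1.03811, -0.2272)–(2.4428, 0, -0.2272)  len=1.2832
  (v0,v7,v4) [+-+] → (1.68855, 1.03811, -0.2272)–(0.754866, 2.32321, -0.2272)  len=1.5885
  (v6,v10,v7) [++-] → (-0.379225, 1.55867, -0.2272)–(0.610985, 1.88039, -0.2272)  len=1.0412
  (v7,v10,v11) [-+-] → (-0.379225, 1.55867, -0.2272)–(-1.59959, 1.16215, -0.2272)  len=1.2832
  (v7,v11,v4) [--+] → (-0.465495, 1.9267, -0.2272)–(0.754866, 2.32321, -0.2272)  len=1.2832
  (v4,v11,v8) [+-+] → (-0.465495, 1.9267, -0.2272)–(-1.97627, 1.43585, -0.2272)  len=1.5885
  (v10,v14,v11) [++-] → (-1.59959, 0.121032, -0.2272)–(-1.59959, 1.16215, -0.2272)  len=1.0411
  (v11,v14,v15) [-+-] → (-1.59959, 0.121032, -0.2272)–(-1.59959, -1.16215, -0.2272)  len=1.2832
  (v11,v15,v8) [--+] → (-1.97627, 0.15266, -0.2272)–(-1.97627, 1.43585, -0.2272)  len=1.2832
  (v8,v15,v12) [+-+] → (-1.97627, 0.15266, -0.2272)–(-1.97627, -1.43585, -0.2272)  len=1.5885
  (v14,v18,v15) [++-] → (-0.609375, -1.48387, -0.2272)–(-1.59959, -1.16215, -0.2272)  len=1.0412
  (v15,v18,v19) [-+-] → (-0.609375, -1.48387, -0.2272)–(0.610985, -1.88039, -0.2272)  len=1.2832
  (v15,v19,v12) [--+] → (-0.755905, -1.83236, -0.2272)–(-1.97627, -1.43585, -0.2272)  len=1.2832
  (v12,v19,v16) [+-+] → (-0.755905, -1.83236, -0.2272)–(0.754866, -2.32321, -0.2272)  len=1.5885
  (v18,v2,v19) [++-] → (1.22295, -1.03811, -0.2272)–(0.610985, -1.88039, -0.2272)  len=1.0411
  (v19,v2,v3) [-+-] → (1.22295, -1.03811, -0.2272)–(1.9772, 0, -0.2272)  len=1.2832
  (v19,v3,v16) [--+] → (1.50912, -1.28511, -0.2272)–(0.754866, -2.32321, -0.2272)  len=1.2832
  (v16,v3,v0) [+-+] → (1.50912, -1.28511, -0.2272)–(2.4428, 0, -0.2272)  len=1.5885

Chained into 2 loop(s):
  loop 1: 10 segments, perimeter = 11.6216
  loop 2: 10 segments, perimeter = 14.3584
Total perimeter = 25.980

loops=2 perimeter=25.980
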